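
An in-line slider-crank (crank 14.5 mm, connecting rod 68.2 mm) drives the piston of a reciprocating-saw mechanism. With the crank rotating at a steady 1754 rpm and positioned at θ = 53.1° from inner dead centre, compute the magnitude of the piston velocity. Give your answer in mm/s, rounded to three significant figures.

ω = 2π·1754/60 = 183.7 rad/s
For an in-line slider-crank, x = r cosθ + √(L² − r² sin²θ), so v = −rω sinθ·[1 + r cosθ/√(L² − r² sin²θ)].
With r = 0.0145 m, L = 0.0682 m, θ = 53.1°: √(L² − r² sin²θ) = 0.067207 m.
v = −0.0145·183.7·0.79968·[1 + 0.0145·0.60042/0.067207] = -2.4057 m/s.
|v| = 2.4057 m/s = 2405.7 mm/s.

2410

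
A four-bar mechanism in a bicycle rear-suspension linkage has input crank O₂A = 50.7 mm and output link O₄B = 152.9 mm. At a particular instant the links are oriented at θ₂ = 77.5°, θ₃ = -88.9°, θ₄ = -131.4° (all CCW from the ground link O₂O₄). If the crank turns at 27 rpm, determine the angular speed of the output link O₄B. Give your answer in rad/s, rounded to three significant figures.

0.326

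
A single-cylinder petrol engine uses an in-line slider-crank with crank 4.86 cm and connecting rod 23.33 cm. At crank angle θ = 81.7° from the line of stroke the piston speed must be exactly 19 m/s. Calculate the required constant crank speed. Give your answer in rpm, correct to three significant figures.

3660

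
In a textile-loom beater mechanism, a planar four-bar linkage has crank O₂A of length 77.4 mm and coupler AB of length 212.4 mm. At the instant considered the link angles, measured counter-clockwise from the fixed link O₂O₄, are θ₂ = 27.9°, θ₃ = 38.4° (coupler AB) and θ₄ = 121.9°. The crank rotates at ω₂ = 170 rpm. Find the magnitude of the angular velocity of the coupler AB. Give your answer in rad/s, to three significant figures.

ω₂ = 17.8 rad/s (from 170 rpm).
Differentiating the loop-closure r₂e^{iθ₂}+r₃e^{iθ₃}=r₁+r₄e^{iθ₄} gives r₂ω₂e^{iθ₂}+r₃ω₃e^{iθ₃}=r₄ω₄e^{iθ₄}.
Eliminating the other unknown: ω₃ = r₂ω₂ sin(θ₄−θ₂) / [r₃ sin(θ₃−θ₄)].
Numerator sine = +0.99756; denominator sine = -0.99357.
Result = 0.0774·17.8·(+0.99756) / (0.2124·(-0.99357)) = -6.5134 rad/s; magnitude 6.5134 rad/s.

6.51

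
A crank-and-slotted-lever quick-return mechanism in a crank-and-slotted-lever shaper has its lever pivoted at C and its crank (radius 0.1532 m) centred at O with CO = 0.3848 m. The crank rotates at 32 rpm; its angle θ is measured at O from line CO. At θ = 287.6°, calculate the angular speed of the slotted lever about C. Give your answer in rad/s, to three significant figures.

ω = 3.351 rad/s (from 32 rpm).
Crank pin A relative to C: A = (d + r cosθ, r sinθ); lever angle φ = atan2(r sinθ, d + r cosθ).
Differentiating tanφ: φ̇ = rω(d cosθ + r)/(d² + r² + 2dr cosθ).
d² + r² + 2dr cosθ = |CA|² = 0.207192 m²;  d cosθ + r = +0.26955 m.
|ω_lever| = |0.1532·3.351·+0.26955| / 0.207192 = 0.66789 rad/s.

0.668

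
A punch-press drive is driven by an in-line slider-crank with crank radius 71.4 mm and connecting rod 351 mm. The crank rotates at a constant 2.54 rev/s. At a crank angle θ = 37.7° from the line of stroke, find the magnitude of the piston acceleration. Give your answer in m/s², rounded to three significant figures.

ω = 2π·2.54 = 15.96 rad/s
x(θ) = r cosθ + √(L² − r² sin²θ); with ω constant, a = ω²·d²x/dθ².
d²x/dθ² = −r cosθ − r²(cos2θ)/√u − r⁴ sin²2θ/(4u^{3/2}),  u = L² − r² sin²θ = 0.121295 m².
Substituting r = 0.0714 m, L = 0.351 m, θ = 37.7°: d²x/dθ² = -0.060327 m.
a = ω²·d²x/dθ² = (15.96)²·(-0.060327) = -15.365 m/s²;  |a| = 15.365 m/s².

15.4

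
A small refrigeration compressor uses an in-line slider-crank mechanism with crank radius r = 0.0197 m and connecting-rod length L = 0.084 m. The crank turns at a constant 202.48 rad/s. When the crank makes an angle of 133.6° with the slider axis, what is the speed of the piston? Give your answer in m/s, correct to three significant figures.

2.41

ω = 202.5 rad/s
For an in-line slider-crank, x = r cosθ + √(L² − r² sin²θ), so v = −rω sinθ·[1 + r cosθ/√(L² − r² sin²θ)].
With r = 0.0197 m, L = 0.084 m, θ = 133.6°: √(L² − r² sin²θ) = 0.08278 m.
v = −0.0197·202.5·0.72417·[1 + 0.0197·-0.68962/0.08278] = -2.4145 m/s.
|v| = 2.4145 m/s.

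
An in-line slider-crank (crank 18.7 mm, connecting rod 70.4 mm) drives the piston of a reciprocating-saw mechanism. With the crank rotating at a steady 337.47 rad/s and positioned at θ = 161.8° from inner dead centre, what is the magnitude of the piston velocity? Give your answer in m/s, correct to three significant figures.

1.47

ω = 337.5 rad/s
For an in-line slider-crank, x = r cosθ + √(L² − r² sin²θ), so v = −rω sinθ·[1 + r cosθ/√(L² − r² sin²θ)].
With r = 0.0187 m, L = 0.0704 m, θ = 161.8°: √(L² − r² sin²θ) = 0.070157 m.
v = −0.0187·337.5·0.31233·[1 + 0.0187·-0.94997/0.070157] = -1.472 m/s.
|v| = 1.472 m/s.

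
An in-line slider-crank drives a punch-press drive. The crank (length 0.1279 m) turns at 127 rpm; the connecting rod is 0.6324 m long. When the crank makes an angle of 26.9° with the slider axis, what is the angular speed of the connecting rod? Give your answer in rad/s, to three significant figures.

ω = 13.3 rad/s (converted from 127 rpm).
The rod makes angle φ with the slider axis where L sinφ = r sinθ; differentiating, L cosφ·φ̇ = r ω cosθ.
L cosφ = √(L² − r² sin²θ) = 0.62975 m.
|ω_rod| = r ω |cosθ| / √(L² − r² sin²θ) = 0.1279·13.3·0.89180/0.62975 = 2.4088 rad/s.

2.41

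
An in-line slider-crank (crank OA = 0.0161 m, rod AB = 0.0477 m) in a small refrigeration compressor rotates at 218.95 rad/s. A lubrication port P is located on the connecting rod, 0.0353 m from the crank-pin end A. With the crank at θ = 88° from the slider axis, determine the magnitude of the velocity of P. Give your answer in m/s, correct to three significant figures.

ω = 218.9 rad/s.  Crank-pin speed |V_A| = rω = 3.5251 m/s, perpendicular to OA.
Rod angle: sinφ = −(r/L) sinθ ⇒ φ = -19.714°; ω_rod = −rω cosθ/√(L²−r²sin²θ) = -2.7397 rad/s.
V_P = V_A + ω_rod × AP, with AP = 0.0353 m along the rod.
Components: V_Px = −rω sinθ − a·ω_rod·sinφ = -3.5556 m/s;  V_Py = rω cosθ + a·ω_rod·cosφ = +0.031981 m/s.
|V_P| = √(V_Px² + V_Py²) = 3.5557 m/s.

3.56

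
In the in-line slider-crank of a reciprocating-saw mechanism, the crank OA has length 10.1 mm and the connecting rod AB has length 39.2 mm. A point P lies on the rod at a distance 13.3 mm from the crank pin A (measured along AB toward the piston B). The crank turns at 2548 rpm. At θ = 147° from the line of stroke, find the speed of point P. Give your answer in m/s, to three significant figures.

ω = 266.8 rad/s.  Crank-pin speed |V_A| = rω = 2.6949 m/s, perpendicular to OA.
Rod angle: sinφ = −(r/L) sinθ ⇒ φ = -8.067°; ω_rod = −rω cosθ/√(L²−r²sin²θ) = +58.234 rad/s.
V_P = V_A + ω_rod × AP, with AP = 0.0133 m along the rod.
Components: V_Px = −rω sinθ − a·ω_rod·sinφ = -1.3591 m/s;  V_Py = rω cosθ + a·ω_rod·cosφ = -1.4933 m/s.
|V_P| = √(V_Px² + V_Py²) = 2.0192 m/s.

2.02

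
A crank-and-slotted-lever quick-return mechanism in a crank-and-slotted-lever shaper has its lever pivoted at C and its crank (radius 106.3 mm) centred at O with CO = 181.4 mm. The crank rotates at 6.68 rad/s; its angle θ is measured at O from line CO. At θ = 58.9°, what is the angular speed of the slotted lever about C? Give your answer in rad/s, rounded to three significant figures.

ω = 6.68 rad/s
Crank pin A relative to C: A = (d + r cosθ, r sinθ); lever angle φ = atan2(r sinθ, d + r cosθ).
Differentiating tanφ: φ̇ = rω(d cosθ + r)/(d² + r² + 2dr cosθ).
d² + r² + 2dr cosθ = |CA|² = 0.0641261 m²;  d cosθ + r = +0.2 m.
|ω_lever| = |0.1063·6.68·+0.2| / 0.0641261 = 2.2146 rad/s.

2.21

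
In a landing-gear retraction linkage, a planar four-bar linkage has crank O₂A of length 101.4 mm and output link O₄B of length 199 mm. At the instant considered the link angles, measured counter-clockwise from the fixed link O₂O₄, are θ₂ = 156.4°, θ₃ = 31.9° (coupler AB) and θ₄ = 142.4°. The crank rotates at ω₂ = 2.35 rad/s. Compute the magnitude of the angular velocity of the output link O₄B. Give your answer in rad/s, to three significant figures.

ω₂ = 2.35 rad/s
Differentiating the loop-closure r₂e^{iθ₂}+r₃e^{iθ₃}=r₁+r₄e^{iθ₄} gives r₂ω₂e^{iθ₂}+r₃ω₃e^{iθ₃}=r₄ω₄e^{iθ₄}.
Eliminating the other unknown: ω₄ = r₂ω₂ sin(θ₂−θ₃) / [r₄ sin(θ₄−θ₃)].
Numerator sine = +0.82413; denominator sine = +0.93667.
Result = 0.1014·2.35·(+0.82413) / (0.199·(+0.93667)) = +1.0536 rad/s; magnitude 1.0536 rad/s.

1.05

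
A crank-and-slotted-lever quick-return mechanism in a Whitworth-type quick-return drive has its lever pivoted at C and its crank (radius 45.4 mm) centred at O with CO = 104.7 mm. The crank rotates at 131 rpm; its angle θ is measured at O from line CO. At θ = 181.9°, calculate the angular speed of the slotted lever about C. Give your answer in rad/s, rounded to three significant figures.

ω = 13.72 rad/s (from 131 rpm).
Crank pin A relative to C: A = (d + r cosθ, r sinθ); lever angle φ = atan2(r sinθ, d + r cosθ).
Differentiating tanφ: φ̇ = rω(d cosθ + r)/(d² + r² + 2dr cosθ).
d² + r² + 2dr cosθ = |CA|² = 0.00352172 m²;  d cosθ + r = -0.059242 m.
|ω_lever| = |0.0454·13.72·-0.059242| / 0.00352172 = 10.477 rad/s.

10.5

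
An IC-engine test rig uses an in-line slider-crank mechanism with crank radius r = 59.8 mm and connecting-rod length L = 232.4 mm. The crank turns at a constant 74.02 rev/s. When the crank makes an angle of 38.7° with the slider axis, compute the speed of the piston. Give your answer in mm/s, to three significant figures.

20900

ω = 2π·74 = 465.1 rad/s
For an in-line slider-crank, x = r cosθ + √(L² − r² sin²θ), so v = −rω sinθ·[1 + r cosθ/√(L² − r² sin²θ)].
With r = 0.0598 m, L = 0.2324 m, θ = 38.7°: √(L² − r² sin²θ) = 0.22937 m.
v = −0.0598·465.1·0.62524·[1 + 0.0598·0.78043/0.22937] = -20.927 m/s.
|v| = 20.927 m/s = 20927 mm/s.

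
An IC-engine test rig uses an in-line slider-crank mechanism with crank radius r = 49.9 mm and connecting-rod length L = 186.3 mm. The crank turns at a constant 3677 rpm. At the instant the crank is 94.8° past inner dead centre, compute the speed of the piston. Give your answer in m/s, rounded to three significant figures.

18.7

ω = 2π·3677/60 = 385.1 rad/s
For an in-line slider-crank, x = r cosθ + √(L² − r² sin²θ), so v = −rω sinθ·[1 + r cosθ/√(L² − r² sin²θ)].
With r = 0.0499 m, L = 0.1863 m, θ = 94.8°: √(L² − r² sin²θ) = 0.17954 m.
v = −0.0499·385.1·0.99649·[1 + 0.0499·-0.08368/0.17954] = -18.702 m/s.
|v| = 18.702 m/s.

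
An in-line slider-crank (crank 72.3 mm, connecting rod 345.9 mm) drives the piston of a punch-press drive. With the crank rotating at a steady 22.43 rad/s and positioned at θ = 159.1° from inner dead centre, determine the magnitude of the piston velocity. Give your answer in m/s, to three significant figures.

ω = 22.43 rad/s
For an in-line slider-crank, x = r cosθ + √(L² − r² sin²θ), so v = −rω sinθ·[1 + r cosθ/√(L² − r² sin²θ)].
With r = 0.0723 m, L = 0.3459 m, θ = 159.1°: √(L² − r² sin²θ) = 0.34494 m.
v = −0.0723·22.43·0.35674·[1 + 0.0723·-0.93420/0.34494] = -0.46524 m/s.
|v| = 0.46524 m/s.

0.465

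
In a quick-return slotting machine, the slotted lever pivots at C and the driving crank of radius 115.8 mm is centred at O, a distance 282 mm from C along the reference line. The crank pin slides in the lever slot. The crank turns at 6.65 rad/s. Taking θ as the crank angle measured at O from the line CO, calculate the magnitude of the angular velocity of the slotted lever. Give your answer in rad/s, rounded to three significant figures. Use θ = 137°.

1.54

ω = 6.65 rad/s
Crank pin A relative to C: A = (d + r cosθ, r sinθ); lever angle φ = atan2(r sinθ, d + r cosθ).
Differentiating tanφ: φ̇ = rω(d cosθ + r)/(d² + r² + 2dr cosθ).
d² + r² + 2dr cosθ = |CA|² = 0.0451681 m²;  d cosθ + r = -0.090442 m.
|ω_lever| = |0.1158·6.65·-0.090442| / 0.0451681 = 1.5419 rad/s.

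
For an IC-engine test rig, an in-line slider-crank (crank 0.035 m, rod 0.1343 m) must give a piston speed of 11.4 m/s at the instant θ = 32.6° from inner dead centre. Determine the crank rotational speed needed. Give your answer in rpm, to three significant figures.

4730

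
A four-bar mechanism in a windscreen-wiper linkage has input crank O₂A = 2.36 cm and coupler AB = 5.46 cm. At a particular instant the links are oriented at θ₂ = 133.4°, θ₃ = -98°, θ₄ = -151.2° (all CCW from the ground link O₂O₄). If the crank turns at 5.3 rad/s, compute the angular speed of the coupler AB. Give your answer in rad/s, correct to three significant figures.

ω₂ = 5.3 rad/s
Differentiating the loop-closure r₂e^{iθ₂}+r₃e^{iθ₃}=r₁+r₄e^{iθ₄} gives r₂ω₂e^{iθ₂}+r₃ω₃e^{iθ₃}=r₄ω₄e^{iθ₄}.
Eliminating the other unknown: ω₃ = r₂ω₂ sin(θ₄−θ₂) / [r₃ sin(θ₃−θ₄)].
Numerator sine = +0.96771; denominator sine = +0.80073.
Result = 0.0236·5.3·(+0.96771) / (0.0546·(+0.80073)) = +2.7686 rad/s; magnitude 2.7686 rad/s.

2.77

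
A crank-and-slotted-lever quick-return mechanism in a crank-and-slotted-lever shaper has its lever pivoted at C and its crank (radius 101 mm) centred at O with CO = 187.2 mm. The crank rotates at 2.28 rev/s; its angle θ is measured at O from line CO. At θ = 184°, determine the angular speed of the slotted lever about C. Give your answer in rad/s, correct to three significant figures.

16.5

ω = 14.33 rad/s (from 2.28 rev/s).
Crank pin A relative to C: A = (d + r cosθ, r sinθ); lever angle φ = atan2(r sinθ, d + r cosθ).
Differentiating tanφ: φ̇ = rω(d cosθ + r)/(d² + r² + 2dr cosθ).
d² + r² + 2dr cosθ = |CA|² = 0.00752255 m²;  d cosθ + r = -0.085744 m.
|ω_lever| = |0.101·14.33·-0.085744| / 0.00752255 = 16.492 rad/s.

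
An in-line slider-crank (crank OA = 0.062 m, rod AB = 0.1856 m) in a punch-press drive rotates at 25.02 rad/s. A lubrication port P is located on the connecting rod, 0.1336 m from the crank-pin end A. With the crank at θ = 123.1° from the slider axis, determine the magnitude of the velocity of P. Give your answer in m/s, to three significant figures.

1.15

ω = 25.02 rad/s.  Crank-pin speed |V_A| = rω = 1.5512 m/s, perpendicular to OA.
Rod angle: sinφ = −(r/L) sinθ ⇒ φ = -16.251°; ω_rod = −rω cosθ/√(L²−r²sin²θ) = +4.7543 rad/s.
V_P = V_A + ω_rod × AP, with AP = 0.1336 m along the rod.
Components: V_Px = −rω sinθ − a·ω_rod·sinφ = -1.1218 m/s;  V_Py = rω cosθ + a·ω_rod·cosφ = -0.23734 m/s.
|V_P| = √(V_Px² + V_Py²) = 1.1466 m/s.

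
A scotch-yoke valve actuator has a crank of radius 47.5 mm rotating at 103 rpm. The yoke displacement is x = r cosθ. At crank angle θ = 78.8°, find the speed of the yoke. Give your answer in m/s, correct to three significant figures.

ω = 10.79 rad/s (from 103 rpm).
x = r cosθ ⇒ ẋ = −rω sinθ.
|v| = rω|sinθ| = 0.0475·10.79·|sin 78.8°| = 0.50258 m/s.

0.503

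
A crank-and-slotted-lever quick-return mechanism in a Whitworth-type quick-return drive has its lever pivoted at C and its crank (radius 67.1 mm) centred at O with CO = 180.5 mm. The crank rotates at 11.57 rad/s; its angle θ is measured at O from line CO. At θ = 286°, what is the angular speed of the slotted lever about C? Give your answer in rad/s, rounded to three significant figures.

2.07

ω = 11.57 rad/s
Crank pin A relative to C: A = (d + r cosθ, r sinθ); lever angle φ = atan2(r sinθ, d + r cosθ).
Differentiating tanφ: φ̇ = rω(d cosθ + r)/(d² + r² + 2dr cosθ).
d² + r² + 2dr cosθ = |CA|² = 0.0437595 m²;  d cosθ + r = +0.11685 m.
|ω_lever| = |0.0671·11.57·+0.11685| / 0.0437595 = 2.0731 rad/s.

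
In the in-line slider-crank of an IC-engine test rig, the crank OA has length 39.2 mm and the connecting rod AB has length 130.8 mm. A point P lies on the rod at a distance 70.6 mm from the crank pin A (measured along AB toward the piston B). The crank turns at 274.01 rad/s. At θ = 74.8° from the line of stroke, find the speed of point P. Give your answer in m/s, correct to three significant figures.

ω = 274 rad/s.  Crank-pin speed |V_A| = rω = 10.741 m/s, perpendicular to OA.
Rod angle: sinφ = −(r/L) sinθ ⇒ φ = -16.811°; ω_rod = −rω cosθ/√(L²−r²sin²θ) = -22.492 rad/s.
V_P = V_A + ω_rod × AP, with AP = 0.0706 m along the rod.
Components: V_Px = −rω sinθ − a·ω_rod·sinφ = -10.825 m/s;  V_Py = rω cosθ + a·ω_rod·cosφ = +1.2962 m/s.
|V_P| = √(V_Px² + V_Py²) = 10.902 m/s.

10.9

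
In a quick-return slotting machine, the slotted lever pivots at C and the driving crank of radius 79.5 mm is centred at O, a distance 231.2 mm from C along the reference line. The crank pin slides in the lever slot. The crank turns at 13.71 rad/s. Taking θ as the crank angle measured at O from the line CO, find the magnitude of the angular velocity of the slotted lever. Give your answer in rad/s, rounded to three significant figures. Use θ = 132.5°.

2.39

ω = 13.71 rad/s
Crank pin A relative to C: A = (d + r cosθ, r sinθ); lever angle φ = atan2(r sinθ, d + r cosθ).
Differentiating tanφ: φ̇ = rω(d cosθ + r)/(d² + r² + 2dr cosθ).
d² + r² + 2dr cosθ = |CA|² = 0.0349385 m²;  d cosθ + r = -0.076696 m.
|ω_lever| = |0.0795·13.71·-0.076696| / 0.0349385 = 2.3926 rad/s.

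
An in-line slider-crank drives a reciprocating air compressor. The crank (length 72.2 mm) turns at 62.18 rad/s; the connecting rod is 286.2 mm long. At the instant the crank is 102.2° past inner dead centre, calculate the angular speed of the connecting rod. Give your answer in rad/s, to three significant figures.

ω = 62.18 rad/s
The rod makes angle φ with the slider axis where L sinφ = r sinθ; differentiating, L cosφ·φ̇ = r ω cosθ.
L cosφ = √(L² − r² sin²θ) = 0.27736 m.
|ω_rod| = r ω |cosθ| / √(L² − r² sin²θ) = 0.0722·62.18·0.21132/0.27736 = 3.4205 rad/s.

3.42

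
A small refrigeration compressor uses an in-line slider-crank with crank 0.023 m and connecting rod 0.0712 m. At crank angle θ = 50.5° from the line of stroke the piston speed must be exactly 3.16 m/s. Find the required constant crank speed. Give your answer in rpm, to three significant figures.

For an in-line slider-crank, |v_piston| = rω|sinθ|·[1 + r cosθ/√(L² − r² sin²θ)].
With r = 0.023 m, L = 0.0712 m, θ = 50.5°: the bracketed kinematic factor |dx/dθ| = 0.021513 m.
ω = v/|dx/dθ| = 3.16/0.021513 = 146.89 rad/s.
N = 60ω/(2π) = 1402.7 rpm.

1400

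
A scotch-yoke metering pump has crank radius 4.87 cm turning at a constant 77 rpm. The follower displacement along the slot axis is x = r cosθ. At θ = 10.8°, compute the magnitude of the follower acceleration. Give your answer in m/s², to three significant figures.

3.11

ω = 8.063 rad/s (from 77 rpm).
x = r cosθ ⇒ ẍ = −rω² cosθ (ω constant).
|a| = rω²|cosθ| = 0.0487·(8.063)²·|cos 10.8°| = 3.1103 m/s².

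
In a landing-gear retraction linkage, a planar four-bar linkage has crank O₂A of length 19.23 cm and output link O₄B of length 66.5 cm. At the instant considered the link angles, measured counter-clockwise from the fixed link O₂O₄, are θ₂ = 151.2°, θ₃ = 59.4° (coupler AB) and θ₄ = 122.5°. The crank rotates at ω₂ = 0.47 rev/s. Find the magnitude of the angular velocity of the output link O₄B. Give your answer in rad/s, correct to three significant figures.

ω₂ = 2.953 rad/s (from 0.47 rev/s).
Differentiating the loop-closure r₂e^{iθ₂}+r₃e^{iθ₃}=r₁+r₄e^{iθ₄} gives r₂ω₂e^{iθ₂}+r₃ω₃e^{iθ₃}=r₄ω₄e^{iθ₄}.
Eliminating the other unknown: ω₄ = r₂ω₂ sin(θ₂−θ₃) / [r₄ sin(θ₄−θ₃)].
Numerator sine = +0.99951; denominator sine = +0.89180.
Result = 0.1923·2.953·(+0.99951) / (0.665·(+0.89180)) = +0.95709 rad/s; magnitude 0.95709 rad/s.

0.957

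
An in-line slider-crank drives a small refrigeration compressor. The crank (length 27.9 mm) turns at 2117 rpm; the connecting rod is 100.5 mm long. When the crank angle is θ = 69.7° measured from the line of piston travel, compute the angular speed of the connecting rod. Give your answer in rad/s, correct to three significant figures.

ω = 221.7 rad/s (converted from 2117 rpm).
The rod makes angle φ with the slider axis where L sinφ = r sinθ; differentiating, L cosφ·φ̇ = r ω cosθ.
L cosφ = √(L² − r² sin²θ) = 0.097034 m.
|ω_rod| = r ω |cosθ| / √(L² − r² sin²θ) = 0.0279·221.7·0.34694/0.097034 = 22.115 rad/s.

22.1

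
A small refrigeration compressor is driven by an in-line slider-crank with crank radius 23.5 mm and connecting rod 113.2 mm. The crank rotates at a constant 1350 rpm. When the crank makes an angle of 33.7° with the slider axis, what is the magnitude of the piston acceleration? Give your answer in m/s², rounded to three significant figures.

429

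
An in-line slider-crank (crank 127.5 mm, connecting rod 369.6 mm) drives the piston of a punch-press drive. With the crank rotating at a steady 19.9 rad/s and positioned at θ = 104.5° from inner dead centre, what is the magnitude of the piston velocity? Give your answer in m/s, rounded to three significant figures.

ω = 19.9 rad/s
For an in-line slider-crank, x = r cosθ + √(L² − r² sin²θ), so v = −rω sinθ·[1 + r cosθ/√(L² − r² sin²θ)].
With r = 0.1275 m, L = 0.3696 m, θ = 104.5°: √(L² − r² sin²θ) = 0.34838 m.
v = −0.1275·19.9·0.96815·[1 + 0.1275·-0.25038/0.34838] = -2.2313 m/s.
|v| = 2.2313 m/s.

2.23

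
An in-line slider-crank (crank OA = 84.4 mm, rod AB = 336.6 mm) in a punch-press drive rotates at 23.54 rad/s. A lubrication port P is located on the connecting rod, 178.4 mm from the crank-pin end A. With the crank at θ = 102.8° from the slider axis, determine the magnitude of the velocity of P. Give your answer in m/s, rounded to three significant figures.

ω = 23.54 rad/s.  Crank-pin speed |V_A| = rω = 1.9868 m/s, perpendicular to OA.
Rod angle: sinφ = −(r/L) sinθ ⇒ φ = -14.153°; ω_rod = −rω cosθ/√(L²−r²sin²θ) = +1.3486 rad/s.
V_P = V_A + ω_rod × AP, with AP = 0.1784 m along the rod.
Components: V_Px = −rω sinθ − a·ω_rod·sinφ = -1.8786 m/s;  V_Py = rω cosθ + a·ω_rod·cosφ = -0.20688 m/s.
|V_P| = √(V_Px² + V_Py²) = 1.8899 m/s.

1.89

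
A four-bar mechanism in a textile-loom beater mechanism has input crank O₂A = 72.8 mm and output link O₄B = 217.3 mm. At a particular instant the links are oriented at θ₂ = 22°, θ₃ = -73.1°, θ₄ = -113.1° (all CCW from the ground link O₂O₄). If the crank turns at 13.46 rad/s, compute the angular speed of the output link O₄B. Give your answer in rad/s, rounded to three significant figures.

6.99

ω₂ = 13.46 rad/s
Differentiating the loop-closure r₂e^{iθ₂}+r₃e^{iθ₃}=r₁+r₄e^{iθ₄} gives r₂ω₂e^{iθ₂}+r₃ω₃e^{iθ₃}=r₄ω₄e^{iθ₄}.
Eliminating the other unknown: ω₄ = r₂ω₂ sin(θ₂−θ₃) / [r₄ sin(θ₄−θ₃)].
Numerator sine = +0.99604; denominator sine = -0.64279.
Result = 0.0728·13.46·(+0.99604) / (0.2173·(-0.64279)) = -6.9876 rad/s; magnitude 6.9876 rad/s.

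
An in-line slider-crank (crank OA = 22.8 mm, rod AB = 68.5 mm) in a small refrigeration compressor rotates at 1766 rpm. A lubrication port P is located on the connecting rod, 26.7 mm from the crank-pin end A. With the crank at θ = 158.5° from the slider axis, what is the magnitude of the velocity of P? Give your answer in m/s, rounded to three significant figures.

ω = 184.9 rad/s.  Crank-pin speed |V_A| = rω = 4.2165 m/s, perpendicular to OA.
Rod angle: sinφ = −(r/L) sinθ ⇒ φ = -7.007°; ω_rod = −rω cosθ/√(L²−r²sin²θ) = +57.703 rad/s.
V_P = V_A + ω_rod × AP, with AP = 0.0267 m along the rod.
Components: V_Px = −rω sinθ − a·ω_rod·sinφ = -1.3574 m/s;  V_Py = rω cosθ + a·ω_rod·cosφ = -2.394 m/s.
|V_P| = √(V_Px² + V_Py²) = 2.752 m/s.

2.75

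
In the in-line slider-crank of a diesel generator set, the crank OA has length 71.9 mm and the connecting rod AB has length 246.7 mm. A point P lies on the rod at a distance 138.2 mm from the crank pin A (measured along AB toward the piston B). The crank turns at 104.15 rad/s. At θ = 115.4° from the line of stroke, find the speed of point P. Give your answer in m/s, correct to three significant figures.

ω = 104.2 rad/s.  Crank-pin speed |V_A| = rω = 7.4884 m/s, perpendicular to OA.
Rod angle: sinφ = −(r/L) sinθ ⇒ φ = -15.264°; ω_rod = −rω cosθ/√(L²−r²sin²θ) = +13.496 rad/s.
V_P = V_A + ω_rod × AP, with AP = 0.1382 m along the rod.
Components: V_Px = −rω sinθ − a·ω_rod·sinφ = -6.2735 m/s;  V_Py = rω cosθ + a·ω_rod·cosφ = -1.4127 m/s.
|V_P| = √(V_Px² + V_Py²) = 6.4306 m/s.

6.43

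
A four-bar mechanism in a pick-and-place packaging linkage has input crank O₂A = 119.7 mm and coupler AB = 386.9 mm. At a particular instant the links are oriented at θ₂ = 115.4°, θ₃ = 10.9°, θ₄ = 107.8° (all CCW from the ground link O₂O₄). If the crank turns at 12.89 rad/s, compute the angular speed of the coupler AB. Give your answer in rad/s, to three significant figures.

0.531

ω₂ = 12.89 rad/s
Differentiating the loop-closure r₂e^{iθ₂}+r₃e^{iθ₃}=r₁+r₄e^{iθ₄} gives r₂ω₂e^{iθ₂}+r₃ω₃e^{iθ₃}=r₄ω₄e^{iθ₄}.
Eliminating the other unknown: ω₃ = r₂ω₂ sin(θ₄−θ₂) / [r₃ sin(θ₃−θ₄)].
Numerator sine = -0.13226; denominator sine = -0.99276.
Result = 0.1197·12.89·(-0.13226) / (0.3869·(-0.99276)) = +0.53128 rad/s; magnitude 0.53128 rad/s.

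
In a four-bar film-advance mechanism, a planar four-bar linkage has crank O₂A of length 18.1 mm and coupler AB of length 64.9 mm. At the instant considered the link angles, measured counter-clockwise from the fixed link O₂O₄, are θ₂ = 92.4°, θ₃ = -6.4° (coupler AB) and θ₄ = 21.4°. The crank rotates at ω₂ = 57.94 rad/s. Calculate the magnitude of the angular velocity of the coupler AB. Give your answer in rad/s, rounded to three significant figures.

32.8

ω₂ = 57.94 rad/s
Differentiating the loop-closure r₂e^{iθ₂}+r₃e^{iθ₃}=r₁+r₄e^{iθ₄} gives r₂ω₂e^{iθ₂}+r₃ω₃e^{iθ₃}=r₄ω₄e^{iθ₄}.
Eliminating the other unknown: ω₃ = r₂ω₂ sin(θ₄−θ₂) / [r₃ sin(θ₃−θ₄)].
Numerator sine = -0.94552; denominator sine = -0.46639.
Result = 0.0181·57.94·(-0.94552) / (0.0649·(-0.46639)) = +32.759 rad/s; magnitude 32.759 rad/s.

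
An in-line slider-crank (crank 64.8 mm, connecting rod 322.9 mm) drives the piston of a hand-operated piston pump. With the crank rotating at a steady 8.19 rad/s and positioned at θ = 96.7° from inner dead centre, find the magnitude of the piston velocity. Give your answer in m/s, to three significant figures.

0.514

ω = 8.19 rad/s
For an in-line slider-crank, x = r cosθ + √(L² − r² sin²θ), so v = −rω sinθ·[1 + r cosθ/√(L² − r² sin²θ)].
With r = 0.0648 m, L = 0.3229 m, θ = 96.7°: √(L² − r² sin²θ) = 0.31642 m.
v = −0.0648·8.19·0.99317·[1 + 0.0648·-0.11667/0.31642] = -0.51449 m/s.
|v| = 0.51449 m/s.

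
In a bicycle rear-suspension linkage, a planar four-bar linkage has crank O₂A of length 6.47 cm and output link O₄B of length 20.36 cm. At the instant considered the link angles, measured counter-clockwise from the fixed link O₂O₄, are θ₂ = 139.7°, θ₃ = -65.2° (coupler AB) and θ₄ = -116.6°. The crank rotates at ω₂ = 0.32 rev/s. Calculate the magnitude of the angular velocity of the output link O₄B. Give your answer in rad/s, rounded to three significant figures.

ω₂ = 2.011 rad/s (from 0.32 rev/s).
Differentiating the loop-closure r₂e^{iθ₂}+r₃e^{iθ₃}=r₁+r₄e^{iθ₄} gives r₂ω₂e^{iθ₂}+r₃ω₃e^{iθ₃}=r₄ω₄e^{iθ₄}.
Eliminating the other unknown: ω₄ = r₂ω₂ sin(θ₂−θ₃) / [r₄ sin(θ₄−θ₃)].
Numerator sine = -0.42104; denominator sine = -0.78152.
Result = 0.0647·2.011·(-0.42104) / (0.2036·(-0.78152)) = +0.34422 rad/s; magnitude 0.34422 rad/s.

0.344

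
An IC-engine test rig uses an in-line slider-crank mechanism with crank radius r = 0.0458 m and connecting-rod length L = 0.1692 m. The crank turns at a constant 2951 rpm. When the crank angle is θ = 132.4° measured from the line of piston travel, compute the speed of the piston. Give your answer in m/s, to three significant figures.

8.50

ω = 2π·2951/60 = 309 rad/s
For an in-line slider-crank, x = r cosθ + √(L² − r² sin²θ), so v = −rω sinθ·[1 + r cosθ/√(L² − r² sin²θ)].
With r = 0.0458 m, L = 0.1692 m, θ = 132.4°: √(L² − r² sin²θ) = 0.16579 m.
v = −0.0458·309·0.73846·[1 + 0.0458·-0.67430/0.16579] = -8.5047 m/s.
|v| = 8.5047 m/s.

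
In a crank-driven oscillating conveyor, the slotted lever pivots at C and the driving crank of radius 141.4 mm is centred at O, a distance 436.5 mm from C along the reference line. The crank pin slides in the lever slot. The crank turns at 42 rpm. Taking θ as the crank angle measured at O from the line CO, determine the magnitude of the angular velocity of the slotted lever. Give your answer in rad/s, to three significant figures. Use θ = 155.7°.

1.63

ω = 4.398 rad/s (from 42 rpm).
Crank pin A relative to C: A = (d + r cosθ, r sinθ); lever angle φ = atan2(r sinθ, d + r cosθ).
Differentiating tanφ: φ̇ = rω(d cosθ + r)/(d² + r² + 2dr cosθ).
d² + r² + 2dr cosθ = |CA|² = 0.0980206 m²;  d cosθ + r = -0.25643 m.
|ω_lever| = |0.1414·4.398·-0.25643| / 0.0980206 = 1.627 rad/s.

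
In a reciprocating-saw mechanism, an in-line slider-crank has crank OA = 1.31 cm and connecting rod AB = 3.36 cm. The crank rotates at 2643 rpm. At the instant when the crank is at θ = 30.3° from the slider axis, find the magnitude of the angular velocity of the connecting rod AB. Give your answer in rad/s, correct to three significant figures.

ω = 276.8 rad/s (converted from 2643 rpm).
The rod makes angle φ with the slider axis where L sinφ = r sinθ; differentiating, L cosφ·φ̇ = r ω cosθ.
L cosφ = √(L² − r² sin²θ) = 0.032944 m.
|ω_rod| = r ω |cosθ| / √(L² − r² sin²θ) = 0.0131·276.8·0.86340/0.032944 = 95.025 rad/s.

95.0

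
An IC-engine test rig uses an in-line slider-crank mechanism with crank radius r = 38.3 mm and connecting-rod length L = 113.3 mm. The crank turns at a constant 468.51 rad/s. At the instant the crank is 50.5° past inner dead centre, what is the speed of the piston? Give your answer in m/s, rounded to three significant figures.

ω = 468.5 rad/s
For an in-line slider-crank, x = r cosθ + √(L² − r² sin²θ), so v = −rω sinθ·[1 + r cosθ/√(L² − r² sin²θ)].
With r = 0.0383 m, L = 0.1133 m, θ = 50.5°: √(L² − r² sin²θ) = 0.10938 m.
v = −0.0383·468.5·0.77162·[1 + 0.0383·0.63608/0.10938] = -16.93 m/s.
|v| = 16.93 m/s.

16.9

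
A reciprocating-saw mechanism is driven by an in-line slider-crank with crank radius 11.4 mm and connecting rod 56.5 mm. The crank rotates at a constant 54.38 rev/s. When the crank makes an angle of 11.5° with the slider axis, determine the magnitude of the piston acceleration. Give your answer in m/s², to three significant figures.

ω = 2π·54.4 = 341.7 rad/s
x(θ) = r cosθ + √(L² − r² sin²θ); with ω constant, a = ω²·d²x/dθ².
d²x/dθ² = −r cosθ − r²(cos2θ)/√u − r⁴ sin²2θ/(4u^{3/2}),  u = L² − r² sin²θ = 0.00318708 m².
Substituting r = 0.0114 m, L = 0.0565 m, θ = 11.5°: d²x/dθ² = -0.013294 m.
a = ω²·d²x/dθ² = (341.7)²·(-0.013294) = -1552 m/s²;  |a| = 1552 m/s².

1550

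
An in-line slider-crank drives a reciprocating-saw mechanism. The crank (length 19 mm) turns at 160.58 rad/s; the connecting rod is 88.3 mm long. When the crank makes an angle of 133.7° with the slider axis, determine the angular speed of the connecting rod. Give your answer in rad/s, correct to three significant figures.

24.2

ω = 160.6 rad/s
The rod makes angle φ with the slider axis where L sinφ = r sinθ; differentiating, L cosφ·φ̇ = r ω cosθ.
L cosφ = √(L² − r² sin²θ) = 0.087225 m.
|ω_rod| = r ω |cosθ| / √(L² − r² sin²θ) = 0.019·160.6·0.69088/0.087225 = 24.166 rad/s.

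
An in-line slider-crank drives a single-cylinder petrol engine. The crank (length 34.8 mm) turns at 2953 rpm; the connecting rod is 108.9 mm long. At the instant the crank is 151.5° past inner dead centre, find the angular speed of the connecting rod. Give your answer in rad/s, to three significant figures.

ω = 309.2 rad/s (converted from 2953 rpm).
The rod makes angle φ with the slider axis where L sinφ = r sinθ; differentiating, L cosφ·φ̇ = r ω cosθ.
L cosφ = √(L² − r² sin²θ) = 0.10763 m.
|ω_rod| = r ω |cosθ| / √(L² − r² sin²θ) = 0.0348·309.2·0.87882/0.10763 = 87.872 rad/s.

87.9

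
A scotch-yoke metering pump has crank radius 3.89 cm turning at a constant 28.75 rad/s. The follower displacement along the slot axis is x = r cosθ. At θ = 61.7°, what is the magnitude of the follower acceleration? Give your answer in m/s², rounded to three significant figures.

ω = 28.75 rad/s
x = r cosθ ⇒ ẍ = −rω² cosθ (ω constant).
|a| = rω²|cosθ| = 0.0389·(28.75)²·|cos 61.7°| = 15.243 m/s².

15.2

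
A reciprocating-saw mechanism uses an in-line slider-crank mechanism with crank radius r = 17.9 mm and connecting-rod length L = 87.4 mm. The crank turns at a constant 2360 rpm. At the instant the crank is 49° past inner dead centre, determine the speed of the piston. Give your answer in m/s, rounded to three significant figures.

ω = 2π·2360/60 = 247.1 rad/s
For an in-line slider-crank, x = r cosθ + √(L² − r² sin²θ), so v = −rω sinθ·[1 + r cosθ/√(L² − r² sin²θ)].
With r = 0.0179 m, L = 0.0874 m, θ = 49°: √(L² − r² sin²θ) = 0.08635 m.
v = −0.0179·247.1·0.75471·[1 + 0.0179·0.65606/0.08635] = -3.7927 m/s.
|v| = 3.7927 m/s.

3.79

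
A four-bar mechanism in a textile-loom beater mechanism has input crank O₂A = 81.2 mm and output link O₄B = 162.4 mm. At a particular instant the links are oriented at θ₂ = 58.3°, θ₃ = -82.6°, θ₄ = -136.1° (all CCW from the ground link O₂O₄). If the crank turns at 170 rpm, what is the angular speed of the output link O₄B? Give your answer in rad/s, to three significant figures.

6.98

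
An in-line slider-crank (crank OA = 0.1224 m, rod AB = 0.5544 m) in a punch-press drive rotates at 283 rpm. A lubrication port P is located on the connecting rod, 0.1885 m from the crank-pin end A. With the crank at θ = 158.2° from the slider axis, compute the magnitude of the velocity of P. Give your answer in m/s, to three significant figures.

2.55

ω = 29.64 rad/s.  Crank-pin speed |V_A| = rω = 3.6274 m/s, perpendicular to OA.
Rod angle: sinφ = −(r/L) sinθ ⇒ φ = -4.703°; ω_rod = −rω cosθ/√(L²−r²sin²θ) = +6.0956 rad/s.
V_P = V_A + ω_rod × AP, with AP = 0.1885 m along the rod.
Components: V_Px = −rω sinθ − a·ω_rod·sinφ = -1.2529 m/s;  V_Py = rω cosθ + a·ω_rod·cosφ = -2.2229 m/s.
|V_P| = √(V_Px² + V_Py²) = 2.5516 m/s.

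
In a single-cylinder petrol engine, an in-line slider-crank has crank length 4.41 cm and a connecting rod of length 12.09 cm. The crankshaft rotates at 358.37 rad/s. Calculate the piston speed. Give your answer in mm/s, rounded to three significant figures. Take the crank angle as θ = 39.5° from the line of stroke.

13000

ω = 358.4 rad/s
For an in-line slider-crank, x = r cosθ + √(L² − r² sin²θ), so v = −rω sinθ·[1 + r cosθ/√(L² − r² sin²θ)].
With r = 0.0441 m, L = 0.1209 m, θ = 39.5°: √(L² − r² sin²θ) = 0.1176 m.
v = −0.0441·358.4·0.63608·[1 + 0.0441·0.77162/0.1176] = -12.961 m/s.
|v| = 12.961 m/s = 12961 mm/s.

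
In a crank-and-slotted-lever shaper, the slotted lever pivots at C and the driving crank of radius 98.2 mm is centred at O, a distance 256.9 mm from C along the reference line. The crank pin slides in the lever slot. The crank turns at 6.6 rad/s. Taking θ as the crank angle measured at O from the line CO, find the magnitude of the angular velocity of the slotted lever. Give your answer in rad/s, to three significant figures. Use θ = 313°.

1.61

ω = 6.6 rad/s
Crank pin A relative to C: A = (d + r cosθ, r sinθ); lever angle φ = atan2(r sinθ, d + r cosθ).
Differentiating tanφ: φ̇ = rω(d cosθ + r)/(d² + r² + 2dr cosθ).
d² + r² + 2dr cosθ = |CA|² = 0.110051 m²;  d cosθ + r = +0.27341 m.
|ω_lever| = |0.0982·6.6·+0.27341| / 0.110051 = 1.6102 rad/s.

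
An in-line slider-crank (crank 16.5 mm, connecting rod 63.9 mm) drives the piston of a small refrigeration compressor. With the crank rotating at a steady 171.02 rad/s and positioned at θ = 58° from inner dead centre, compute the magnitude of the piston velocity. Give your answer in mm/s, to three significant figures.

ω = 171 rad/s
For an in-line slider-crank, x = r cosθ + √(L² − r² sin²θ), so v = −rω sinθ·[1 + r cosθ/√(L² − r² sin²θ)].
With r = 0.0165 m, L = 0.0639 m, θ = 58°: √(L² − r² sin²θ) = 0.062349 m.
v = −0.0165·171·0.84805·[1 + 0.0165·0.52992/0.062349] = -2.7286 m/s.
|v| = 2.7286 m/s = 2728.6 mm/s.

2730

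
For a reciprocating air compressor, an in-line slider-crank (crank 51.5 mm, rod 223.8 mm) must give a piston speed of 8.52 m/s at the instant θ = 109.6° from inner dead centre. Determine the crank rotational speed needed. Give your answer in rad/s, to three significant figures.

191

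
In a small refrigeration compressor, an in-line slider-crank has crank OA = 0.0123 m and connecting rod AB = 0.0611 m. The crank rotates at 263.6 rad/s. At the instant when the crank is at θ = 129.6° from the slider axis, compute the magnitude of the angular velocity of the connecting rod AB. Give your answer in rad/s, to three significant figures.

34.2

ω = 263.6 rad/s
The rod makes angle φ with the slider axis where L sinφ = r sinθ; differentiating, L cosφ·φ̇ = r ω cosθ.
L cosφ = √(L² − r² sin²θ) = 0.060361 m.
|ω_rod| = r ω |cosθ| / √(L² − r² sin²θ) = 0.0123·263.6·0.63742/0.060361 = 34.239 rad/s.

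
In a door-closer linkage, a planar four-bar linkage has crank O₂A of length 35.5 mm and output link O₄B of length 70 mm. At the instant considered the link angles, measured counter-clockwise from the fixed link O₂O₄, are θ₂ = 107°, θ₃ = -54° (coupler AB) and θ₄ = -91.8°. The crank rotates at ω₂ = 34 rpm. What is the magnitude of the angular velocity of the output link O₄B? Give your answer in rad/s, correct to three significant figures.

0.959

ω₂ = 3.56 rad/s (from 34 rpm).
Differentiating the loop-closure r₂e^{iθ₂}+r₃e^{iθ₃}=r₁+r₄e^{iθ₄} gives r₂ω₂e^{iθ₂}+r₃ω₃e^{iθ₃}=r₄ω₄e^{iθ₄}.
Eliminating the other unknown: ω₄ = r₂ω₂ sin(θ₂−θ₃) / [r₄ sin(θ₄−θ₃)].
Numerator sine = +0.32557; denominator sine = -0.61291.
Result = 0.0355·3.56·(+0.32557) / (0.07·(-0.61291)) = -0.95915 rad/s; magnitude 0.95915 rad/s.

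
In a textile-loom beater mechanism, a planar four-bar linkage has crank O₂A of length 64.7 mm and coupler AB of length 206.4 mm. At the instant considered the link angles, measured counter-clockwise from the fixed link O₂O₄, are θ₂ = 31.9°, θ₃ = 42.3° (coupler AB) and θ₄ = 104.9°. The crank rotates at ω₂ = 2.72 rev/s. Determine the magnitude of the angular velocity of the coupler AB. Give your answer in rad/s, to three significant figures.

5.77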